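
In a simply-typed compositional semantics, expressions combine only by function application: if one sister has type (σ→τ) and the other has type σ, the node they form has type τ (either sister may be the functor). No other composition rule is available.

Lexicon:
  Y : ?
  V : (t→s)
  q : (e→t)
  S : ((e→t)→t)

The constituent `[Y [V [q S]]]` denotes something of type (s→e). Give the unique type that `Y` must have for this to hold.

[Y [V [q S]]] must have type (s→e). The sister [V [q S]] has type s; that is not a function onto (s→e), so Y must be the functor, of type (s→(s→e)).

(s→(s→e))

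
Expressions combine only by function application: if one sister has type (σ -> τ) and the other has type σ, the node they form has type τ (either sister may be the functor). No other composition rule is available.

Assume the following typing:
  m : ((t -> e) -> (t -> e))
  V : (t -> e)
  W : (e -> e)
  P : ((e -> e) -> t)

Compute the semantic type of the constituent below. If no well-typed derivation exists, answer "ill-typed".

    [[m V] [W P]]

e

[m V]: m is ((t -> e) -> (t -> e)), V is (t -> e); result (t -> e).
[W P]: P is ((e -> e) -> t), W is (e -> e); result t.
[[m V] [W P]]: [m V] is (t -> e), [W P] is t; result e.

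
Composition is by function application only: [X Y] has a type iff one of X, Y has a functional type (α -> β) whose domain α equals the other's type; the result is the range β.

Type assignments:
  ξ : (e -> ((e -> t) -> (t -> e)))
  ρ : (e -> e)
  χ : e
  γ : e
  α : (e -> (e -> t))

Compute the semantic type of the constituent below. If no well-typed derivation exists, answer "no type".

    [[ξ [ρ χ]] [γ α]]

(t -> e)

[ρ χ]: functor ρ : (e -> e), argument χ : e; result e.
[ξ [ρ χ]]: functor ξ : (e -> ((e -> t) -> (t -> e))), argument [ρ χ] : e; result ((e -> t) -> (t -> e)).
[γ α]: functor α : (e -> (e -> t)), argument γ : e; result (e -> t).
[[ξ [ρ χ]] [γ α]]: functor [ξ [ρ χ]] : ((e -> t) -> (t -> e)), argument [γ α] : (e -> t); result (t -> e).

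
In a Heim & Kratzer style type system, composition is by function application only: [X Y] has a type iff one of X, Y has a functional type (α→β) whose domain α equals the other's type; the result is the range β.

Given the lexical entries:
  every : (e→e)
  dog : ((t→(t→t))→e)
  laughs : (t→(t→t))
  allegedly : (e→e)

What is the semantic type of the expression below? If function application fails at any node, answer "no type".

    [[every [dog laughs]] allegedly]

e

[dog laughs]: functor dog : ((t→(t→t))→e), argument laughs : (t→(t→t)); result e.
[every [dog laughs]]: functor every : (e→e), argument [dog laughs] : e; result e.
[[every [dog laughs]] allegedly]: functor allegedly : (e→e), argument [every [dog laughs]] : e; result e.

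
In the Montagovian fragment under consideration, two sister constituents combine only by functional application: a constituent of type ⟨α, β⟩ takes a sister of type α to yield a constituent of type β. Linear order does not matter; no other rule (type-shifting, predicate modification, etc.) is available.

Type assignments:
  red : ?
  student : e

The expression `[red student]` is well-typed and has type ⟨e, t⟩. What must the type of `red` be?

[red student] is required to be ⟨e, t⟩. student : e cannot yield ⟨e, t⟩ as functor, so red : ⟨e, ⟨e, t⟩⟩.

⟨e, ⟨e, t⟩⟩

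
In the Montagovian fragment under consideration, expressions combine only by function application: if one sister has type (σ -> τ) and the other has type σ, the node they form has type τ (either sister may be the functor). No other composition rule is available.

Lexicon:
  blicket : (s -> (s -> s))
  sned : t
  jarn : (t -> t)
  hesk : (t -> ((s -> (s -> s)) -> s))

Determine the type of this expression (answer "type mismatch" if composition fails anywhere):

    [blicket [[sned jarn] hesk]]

s

[sned jarn] — jarn of type (t -> t) combines with sned of type t: type t.
[[sned jarn] hesk] — hesk of type (t -> ((s -> (s -> s)) -> s)) combines with [sned jarn] of type t: type ((s -> (s -> s)) -> s).
[blicket [[sned jarn] hesk]] — [[sned jarn] hesk] of type ((s -> (s -> s)) -> s) combines with blicket of type (s -> (s -> s)): type s.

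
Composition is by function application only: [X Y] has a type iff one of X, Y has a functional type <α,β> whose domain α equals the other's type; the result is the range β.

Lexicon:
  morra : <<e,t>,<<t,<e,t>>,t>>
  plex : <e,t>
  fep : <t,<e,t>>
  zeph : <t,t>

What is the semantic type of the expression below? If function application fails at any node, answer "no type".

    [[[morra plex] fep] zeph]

t

[morra plex]: morra is <<e,t>,<<t,<e,t>>,t>>, plex is <e,t>; result <<t,<e,t>>,t>.
[[morra plex] fep]: [morra plex] is <<t,<e,t>>,t>, fep is <t,<e,t>>; result t.
[[[morra plex] fep] zeph]: zeph is <t,t>, [[morra plex] fep] is t; result t.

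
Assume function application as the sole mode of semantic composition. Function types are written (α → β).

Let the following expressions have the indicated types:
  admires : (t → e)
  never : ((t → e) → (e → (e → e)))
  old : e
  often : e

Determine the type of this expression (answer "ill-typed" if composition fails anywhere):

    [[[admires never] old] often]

[admires never]: never is ((t → e) → (e → (e → e))), admires is (t → e); result (e → (e → e)).
[[admires never] old]: [admires never] is (e → (e → e)), old is e; result (e → e).
[[[admires never] old] often]: [[admires never] old] is (e → e), often is e; result e.

e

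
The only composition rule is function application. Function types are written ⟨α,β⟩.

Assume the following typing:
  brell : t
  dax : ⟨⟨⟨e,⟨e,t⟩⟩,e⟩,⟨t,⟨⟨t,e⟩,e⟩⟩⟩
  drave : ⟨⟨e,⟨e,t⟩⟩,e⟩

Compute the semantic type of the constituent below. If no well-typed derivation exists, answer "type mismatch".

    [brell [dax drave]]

[dax drave] — dax of type ⟨⟨⟨e,⟨e,t⟩⟩,e⟩,⟨t,⟨⟨t,e⟩,e⟩⟩⟩ combines with drave of type ⟨⟨e,⟨e,t⟩⟩,e⟩: type ⟨t,⟨⟨t,e⟩,e⟩⟩.
[brell [dax drave]] — [dax drave] of type ⟨t,⟨⟨t,e⟩,e⟩⟩ combines with brell of type t: type ⟨⟨t,e⟩,e⟩.

⟨⟨t,e⟩,e⟩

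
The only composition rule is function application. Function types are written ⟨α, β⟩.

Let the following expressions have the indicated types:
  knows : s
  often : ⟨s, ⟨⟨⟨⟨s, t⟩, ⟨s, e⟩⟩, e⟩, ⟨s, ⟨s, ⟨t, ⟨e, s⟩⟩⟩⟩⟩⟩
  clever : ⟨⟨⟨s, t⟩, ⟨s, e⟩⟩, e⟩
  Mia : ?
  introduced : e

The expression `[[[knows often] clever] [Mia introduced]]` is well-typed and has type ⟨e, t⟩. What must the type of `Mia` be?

⟨e, ⟨⟨s, ⟨s, ⟨t, ⟨e, s⟩⟩⟩⟩, ⟨e, t⟩⟩⟩

For [[[knows often] clever] [Mia introduced]] to have type ⟨e, t⟩ with [[knows often] clever] of type ⟨s, ⟨s, ⟨t, ⟨e, s⟩⟩⟩⟩, [Mia introduced] must be the function: [Mia introduced] : ⟨⟨s, ⟨s, ⟨t, ⟨e, s⟩⟩⟩⟩, ⟨e, t⟩⟩.
For [Mia introduced] to have type ⟨⟨s, ⟨s, ⟨t, ⟨e, s⟩⟩⟩⟩, ⟨e, t⟩⟩ with introduced of type e, Mia must be the function: Mia : ⟨e, ⟨⟨s, ⟨s, ⟨t, ⟨e, s⟩⟩⟩⟩, ⟨e, t⟩⟩⟩.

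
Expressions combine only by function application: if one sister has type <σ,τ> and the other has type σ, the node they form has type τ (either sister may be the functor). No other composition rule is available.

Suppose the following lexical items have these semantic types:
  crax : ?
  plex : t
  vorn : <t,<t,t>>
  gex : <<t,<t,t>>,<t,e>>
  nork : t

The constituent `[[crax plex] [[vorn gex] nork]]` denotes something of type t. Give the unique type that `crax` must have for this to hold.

For [[crax plex] [[vorn gex] nork]] to have type t with [[vorn gex] nork] of type e, [crax plex] must be the function: [crax plex] : <e,t>.
For [crax plex] to have type <e,t> with plex of type t, crax must be the function: crax : <t,<e,t>>.

<t,<e,t>>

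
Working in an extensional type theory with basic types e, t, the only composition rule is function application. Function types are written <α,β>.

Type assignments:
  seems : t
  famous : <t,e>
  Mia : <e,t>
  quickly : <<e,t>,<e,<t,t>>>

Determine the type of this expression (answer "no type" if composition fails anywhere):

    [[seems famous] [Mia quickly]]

<t,t>

[seems famous]: functor famous : <t,e>, argument seems : t; result e.
[Mia quickly]: functor quickly : <<e,t>,<e,<t,t>>>, argument Mia : <e,t>; result <e,<t,t>>.
[[seems famous] [Mia quickly]]: functor [Mia quickly] : <e,<t,t>>, argument [seems famous] : e; result <t,t>.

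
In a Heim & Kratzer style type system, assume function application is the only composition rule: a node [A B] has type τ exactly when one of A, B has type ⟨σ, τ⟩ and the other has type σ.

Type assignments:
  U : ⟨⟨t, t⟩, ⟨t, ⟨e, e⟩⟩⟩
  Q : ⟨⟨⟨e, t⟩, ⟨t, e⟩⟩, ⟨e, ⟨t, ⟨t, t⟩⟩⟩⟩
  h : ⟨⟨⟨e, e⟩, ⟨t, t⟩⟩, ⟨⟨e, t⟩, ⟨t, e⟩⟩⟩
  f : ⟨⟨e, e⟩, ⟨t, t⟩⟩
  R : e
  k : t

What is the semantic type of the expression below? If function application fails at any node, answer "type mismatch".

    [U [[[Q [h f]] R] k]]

At [h f], h : ⟨⟨⟨e, e⟩, ⟨t, t⟩⟩, ⟨⟨e, t⟩, ⟨t, e⟩⟩⟩ takes f : ⟨⟨e, e⟩, ⟨t, t⟩⟩, giving ⟨⟨e, t⟩, ⟨t, e⟩⟩.
At [Q [h f]], Q : ⟨⟨⟨e, t⟩, ⟨t, e⟩⟩, ⟨e, ⟨t, ⟨t, t⟩⟩⟩⟩ takes [h f] : ⟨⟨e, t⟩, ⟨t, e⟩⟩, giving ⟨e, ⟨t, ⟨t, t⟩⟩⟩.
At [[Q [h f]] R], [Q [h f]] : ⟨e, ⟨t, ⟨t, t⟩⟩⟩ takes R : e, giving ⟨t, ⟨t, t⟩⟩.
At [[[Q [h f]] R] k], [[Q [h f]] R] : ⟨t, ⟨t, t⟩⟩ takes k : t, giving ⟨t, t⟩.
At [U [[[Q [h f]] R] k]], U : ⟨⟨t, t⟩, ⟨t, ⟨e, e⟩⟩⟩ takes [[[Q [h f]] R] k] : ⟨t, t⟩, giving ⟨t, ⟨e, e⟩⟩.

⟨t, ⟨e, e⟩⟩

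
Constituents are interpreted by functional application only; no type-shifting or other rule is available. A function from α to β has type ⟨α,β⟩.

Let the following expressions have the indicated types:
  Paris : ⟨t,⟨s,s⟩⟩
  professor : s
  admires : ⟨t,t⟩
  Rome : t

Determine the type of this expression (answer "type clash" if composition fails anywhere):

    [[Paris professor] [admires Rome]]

[Paris professor]: ⟨t,⟨s,s⟩⟩ with s — neither is a function whose domain matches the other; composition fails here.

type clash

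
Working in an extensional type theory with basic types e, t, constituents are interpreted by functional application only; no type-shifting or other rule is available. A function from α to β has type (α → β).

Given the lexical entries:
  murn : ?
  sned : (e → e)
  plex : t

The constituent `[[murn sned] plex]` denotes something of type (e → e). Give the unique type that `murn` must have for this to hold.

[[murn sned] plex] must have type (e → e). The sister plex has type t; that is not a function onto (e → e), so [murn sned] must be the functor, of type (t → (e → e)).
[murn sned] must have type (t → (e → e)). The sister sned has type (e → e); that is not a function onto (t → (e → e)), so murn must be the functor, of type ((e → e) → (t → (e → e))).

((e → e) → (t → (e → e)))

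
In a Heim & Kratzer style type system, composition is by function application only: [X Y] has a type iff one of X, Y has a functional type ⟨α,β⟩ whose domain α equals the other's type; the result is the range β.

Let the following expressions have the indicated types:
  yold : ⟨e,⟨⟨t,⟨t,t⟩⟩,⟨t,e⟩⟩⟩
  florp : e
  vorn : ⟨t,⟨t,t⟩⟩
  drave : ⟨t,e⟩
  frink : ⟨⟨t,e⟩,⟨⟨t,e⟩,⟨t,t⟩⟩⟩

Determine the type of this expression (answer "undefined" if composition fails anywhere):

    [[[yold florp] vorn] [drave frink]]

[yold florp]: functor yold : ⟨e,⟨⟨t,⟨t,t⟩⟩,⟨t,e⟩⟩⟩, argument florp : e; result ⟨⟨t,⟨t,t⟩⟩,⟨t,e⟩⟩.
[[yold florp] vorn]: functor [yold florp] : ⟨⟨t,⟨t,t⟩⟩,⟨t,e⟩⟩, argument vorn : ⟨t,⟨t,t⟩⟩; result ⟨t,e⟩.
[drave frink]: functor frink : ⟨⟨t,e⟩,⟨⟨t,e⟩,⟨t,t⟩⟩⟩, argument drave : ⟨t,e⟩; result ⟨⟨t,e⟩,⟨t,t⟩⟩.
[[[yold florp] vorn] [drave frink]]: functor [drave frink] : ⟨⟨t,e⟩,⟨t,t⟩⟩, argument [[yold florp] vorn] : ⟨t,e⟩; result ⟨t,t⟩.

⟨t,t⟩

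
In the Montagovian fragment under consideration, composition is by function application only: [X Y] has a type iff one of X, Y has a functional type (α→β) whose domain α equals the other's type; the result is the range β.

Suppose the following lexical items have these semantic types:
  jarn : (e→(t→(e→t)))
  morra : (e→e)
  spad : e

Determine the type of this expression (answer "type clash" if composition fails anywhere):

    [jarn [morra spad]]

(t→(e→t))

[morra spad]: morra is (e→e), spad is e; result e.
[jarn [morra spad]]: jarn is (e→(t→(e→t))), [morra spad] is e; result (t→(e→t)).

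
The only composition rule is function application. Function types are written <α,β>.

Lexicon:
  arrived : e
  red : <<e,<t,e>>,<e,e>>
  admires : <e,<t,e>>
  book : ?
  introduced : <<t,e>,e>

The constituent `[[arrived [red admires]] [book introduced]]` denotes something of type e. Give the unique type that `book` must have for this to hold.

<<<t,e>,e>,<e,e>>

[[arrived [red admires]] [book introduced]] is required to be e. [arrived [red admires]] : e cannot yield e as functor, so [book introduced] : <e,e>.
[book introduced] is required to be <e,e>. introduced : <<t,e>,e> cannot yield <e,e> as functor, so book : <<<t,e>,e>,<e,e>>.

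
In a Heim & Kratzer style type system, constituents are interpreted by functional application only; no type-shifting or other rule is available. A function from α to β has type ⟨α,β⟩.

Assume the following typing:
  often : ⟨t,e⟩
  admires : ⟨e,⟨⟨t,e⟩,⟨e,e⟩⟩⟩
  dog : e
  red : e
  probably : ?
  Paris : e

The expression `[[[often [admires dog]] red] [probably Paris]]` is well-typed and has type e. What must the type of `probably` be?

[[[often [admires dog]] red] [probably Paris]] must have type e. The sister [[often [admires dog]] red] has type e; that is not a function onto e, so [probably Paris] must be the functor, of type ⟨e,e⟩.
[probably Paris] must have type ⟨e,e⟩. The sister Paris has type e; that is not a function onto ⟨e,e⟩, so probably must be the functor, of type ⟨e,⟨e,e⟩⟩.

⟨e,⟨e,e⟩⟩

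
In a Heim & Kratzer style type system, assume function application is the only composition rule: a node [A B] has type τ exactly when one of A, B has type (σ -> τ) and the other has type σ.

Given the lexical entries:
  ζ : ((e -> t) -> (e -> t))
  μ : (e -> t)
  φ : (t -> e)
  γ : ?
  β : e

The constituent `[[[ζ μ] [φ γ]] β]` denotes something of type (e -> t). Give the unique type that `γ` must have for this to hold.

((t -> e) -> ((e -> t) -> (e -> (e -> t))))

[[[ζ μ] [φ γ]] β] must have type (e -> t). The sister β has type e; that is not a function onto (e -> t), so [[ζ μ] [φ γ]] must be the functor, of type (e -> (e -> t)).
[[ζ μ] [φ γ]] must have type (e -> (e -> t)). The sister [ζ μ] has type (e -> t); that is not a function onto (e -> (e -> t)), so [φ γ] must be the functor, of type ((e -> t) -> (e -> (e -> t))).
[φ γ] must have type ((e -> t) -> (e -> (e -> t))). The sister φ has type (t -> e); that is not a function onto ((e -> t) -> (e -> (e -> t))), so γ must be the functor, of type ((t -> e) -> ((e -> t) -> (e -> (e -> t)))).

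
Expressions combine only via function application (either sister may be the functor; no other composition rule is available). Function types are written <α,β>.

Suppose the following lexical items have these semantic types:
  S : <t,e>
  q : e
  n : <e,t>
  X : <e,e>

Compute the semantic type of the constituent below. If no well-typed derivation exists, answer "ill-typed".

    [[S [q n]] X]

e

[q n]: n is <e,t>, q is e; result t.
[S [q n]]: S is <t,e>, [q n] is t; result e.
[[S [q n]] X]: X is <e,e>, [S [q n]] is e; result e.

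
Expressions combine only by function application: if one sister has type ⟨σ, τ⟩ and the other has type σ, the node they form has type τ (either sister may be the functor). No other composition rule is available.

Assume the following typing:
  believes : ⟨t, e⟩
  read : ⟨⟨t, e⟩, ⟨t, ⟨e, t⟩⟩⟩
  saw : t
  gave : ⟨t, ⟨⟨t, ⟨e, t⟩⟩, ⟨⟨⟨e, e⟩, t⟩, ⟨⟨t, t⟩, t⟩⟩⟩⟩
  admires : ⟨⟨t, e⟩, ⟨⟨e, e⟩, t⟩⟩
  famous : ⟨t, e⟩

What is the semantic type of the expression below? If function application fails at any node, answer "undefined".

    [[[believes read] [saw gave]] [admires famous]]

[believes read] — read of type ⟨⟨t, e⟩, ⟨t, ⟨e, t⟩⟩⟩ combines with believes of type ⟨t, e⟩: type ⟨t, ⟨e, t⟩⟩.
[saw gave] — gave of type ⟨t, ⟨⟨t, ⟨e, t⟩⟩, ⟨⟨⟨e, e⟩, t⟩, ⟨⟨t, t⟩, t⟩⟩⟩⟩ combines with saw of type t: type ⟨⟨t, ⟨e, t⟩⟩, ⟨⟨⟨e, e⟩, t⟩, ⟨⟨t, t⟩, t⟩⟩⟩.
[[believes read] [saw gave]] — [saw gave] of type ⟨⟨t, ⟨e, t⟩⟩, ⟨⟨⟨e, e⟩, t⟩, ⟨⟨t, t⟩, t⟩⟩⟩ combines with [believes read] of type ⟨t, ⟨e, t⟩⟩: type ⟨⟨⟨e, e⟩, t⟩, ⟨⟨t, t⟩, t⟩⟩.
[admires famous] — admires of type ⟨⟨t, e⟩, ⟨⟨e, e⟩, t⟩⟩ combines with famous of type ⟨t, e⟩: type ⟨⟨e, e⟩, t⟩.
[[[believes read] [saw gave]] [admires famous]] — [[believes read] [saw gave]] of type ⟨⟨⟨e, e⟩, t⟩, ⟨⟨t, t⟩, t⟩⟩ combines with [admires famous] of type ⟨⟨e, e⟩, t⟩: type ⟨⟨t, t⟩, t⟩.

⟨⟨t, t⟩, t⟩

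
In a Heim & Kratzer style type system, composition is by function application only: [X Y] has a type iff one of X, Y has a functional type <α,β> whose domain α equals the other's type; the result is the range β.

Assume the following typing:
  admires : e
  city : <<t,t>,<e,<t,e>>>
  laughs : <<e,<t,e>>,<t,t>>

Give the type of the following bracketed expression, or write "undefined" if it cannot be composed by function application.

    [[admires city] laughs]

undefined

At [admires city]: neither e nor <<t,t>,<e,<t,e>>> can take the other as argument; the node is ill-typed.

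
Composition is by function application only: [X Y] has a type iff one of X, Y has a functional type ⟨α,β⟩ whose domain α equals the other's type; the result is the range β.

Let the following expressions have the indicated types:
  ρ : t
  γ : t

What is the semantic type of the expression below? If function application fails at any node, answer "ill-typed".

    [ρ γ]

[ρ γ]: t and t cannot combine by function application — type clash.

ill-typed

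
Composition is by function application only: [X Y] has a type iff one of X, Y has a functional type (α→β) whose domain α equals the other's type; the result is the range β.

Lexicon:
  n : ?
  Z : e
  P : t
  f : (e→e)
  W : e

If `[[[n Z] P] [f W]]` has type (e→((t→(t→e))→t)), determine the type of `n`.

For [[[n Z] P] [f W]] to have type (e→((t→(t→e))→t)) with [f W] of type e, [[n Z] P] must be the function: [[n Z] P] : (e→(e→((t→(t→e))→t))).
For [[n Z] P] to have type (e→(e→((t→(t→e))→t))) with P of type t, [n Z] must be the function: [n Z] : (t→(e→(e→((t→(t→e))→t)))).
For [n Z] to have type (t→(e→(e→((t→(t→e))→t)))) with Z of type e, n must be the function: n : (e→(t→(e→(e→((t→(t→e))→t))))).

(e→(t→(e→(e→((t→(t→e))→t)))))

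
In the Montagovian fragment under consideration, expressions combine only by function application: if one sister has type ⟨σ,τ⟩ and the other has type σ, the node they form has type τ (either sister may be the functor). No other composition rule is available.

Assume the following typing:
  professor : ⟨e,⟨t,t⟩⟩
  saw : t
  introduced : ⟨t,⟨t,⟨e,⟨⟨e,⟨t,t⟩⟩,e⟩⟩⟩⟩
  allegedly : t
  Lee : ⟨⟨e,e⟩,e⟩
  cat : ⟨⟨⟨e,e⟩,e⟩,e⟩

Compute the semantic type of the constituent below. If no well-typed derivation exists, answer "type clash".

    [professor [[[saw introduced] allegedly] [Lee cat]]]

[saw introduced]: ⟨t,⟨t,⟨e,⟨⟨e,⟨t,t⟩⟩,e⟩⟩⟩⟩ applied to t yields ⟨t,⟨e,⟨⟨e,⟨t,t⟩⟩,e⟩⟩⟩.
[[saw introduced] allegedly]: ⟨t,⟨e,⟨⟨e,⟨t,t⟩⟩,e⟩⟩⟩ applied to t yields ⟨e,⟨⟨e,⟨t,t⟩⟩,e⟩⟩.
[Lee cat]: ⟨⟨⟨e,e⟩,e⟩,e⟩ applied to ⟨⟨e,e⟩,e⟩ yields e.
[[[saw introduced] allegedly] [Lee cat]]: ⟨e,⟨⟨e,⟨t,t⟩⟩,e⟩⟩ applied to e yields ⟨⟨e,⟨t,t⟩⟩,e⟩.
[professor [[[saw introduced] allegedly] [Lee cat]]]: ⟨⟨e,⟨t,t⟩⟩,e⟩ applied to ⟨e,⟨t,t⟩⟩ yields e.

e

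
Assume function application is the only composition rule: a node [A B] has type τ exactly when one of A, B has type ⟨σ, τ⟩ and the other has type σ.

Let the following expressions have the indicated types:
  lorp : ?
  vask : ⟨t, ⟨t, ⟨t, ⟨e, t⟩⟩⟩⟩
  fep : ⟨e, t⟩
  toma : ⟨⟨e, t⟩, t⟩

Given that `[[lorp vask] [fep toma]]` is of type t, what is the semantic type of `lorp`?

⟨⟨t, ⟨t, ⟨t, ⟨e, t⟩⟩⟩⟩, ⟨t, t⟩⟩

[[lorp vask] [fep toma]] must have type t. The sister [fep toma] has type t; that is not a function onto t, so [lorp vask] must be the functor, of type ⟨t, t⟩.
[lorp vask] must have type ⟨t, t⟩. The sister vask has type ⟨t, ⟨t, ⟨t, ⟨e, t⟩⟩⟩⟩; that is not a function onto ⟨t, t⟩, so lorp must be the functor, of type ⟨⟨t, ⟨t, ⟨t, ⟨e, t⟩⟩⟩⟩, ⟨t, t⟩⟩.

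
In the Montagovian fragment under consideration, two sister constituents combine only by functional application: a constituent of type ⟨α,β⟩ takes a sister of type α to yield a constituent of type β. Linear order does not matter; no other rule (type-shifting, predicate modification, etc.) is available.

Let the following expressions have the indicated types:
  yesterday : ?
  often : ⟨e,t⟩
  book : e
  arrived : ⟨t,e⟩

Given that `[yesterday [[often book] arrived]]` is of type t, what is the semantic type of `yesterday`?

⟨e,t⟩

[yesterday [[often book] arrived]] is required to be t. [[often book] arrived] : e cannot yield t as functor, so yesterday : ⟨e,t⟩.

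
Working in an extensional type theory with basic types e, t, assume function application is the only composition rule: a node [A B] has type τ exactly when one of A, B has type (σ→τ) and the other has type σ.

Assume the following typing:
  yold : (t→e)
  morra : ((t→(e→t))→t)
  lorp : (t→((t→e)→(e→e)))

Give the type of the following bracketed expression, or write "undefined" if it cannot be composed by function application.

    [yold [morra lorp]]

undefined

[morra lorp]: ((t→(e→t))→t) and (t→((t→e)→(e→e))) cannot combine by function application — type clash.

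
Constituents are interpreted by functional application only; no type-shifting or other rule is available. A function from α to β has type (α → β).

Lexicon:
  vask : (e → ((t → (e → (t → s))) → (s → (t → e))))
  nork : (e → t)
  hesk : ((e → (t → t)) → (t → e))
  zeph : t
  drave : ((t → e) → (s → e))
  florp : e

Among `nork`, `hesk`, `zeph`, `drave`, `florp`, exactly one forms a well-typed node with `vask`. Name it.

nork : (e → t) — no; vask wants e, and nork wants e.
hesk : ((e → (t → t)) → (t → e)) — no; vask wants e, and hesk wants (e → (t → t)).
zeph : t — no; vask wants e, and zeph wants nothing (atomic).
drave : ((t → e) → (s → e)) — no; vask wants e, and drave wants (t → e).
florp — combines: vask : (e → ((t → (e → (t → s))) → (s → (t → e)))) takes florp : e as argument, giving ((t → (e → (t → s))) → (s → (t → e))).

florp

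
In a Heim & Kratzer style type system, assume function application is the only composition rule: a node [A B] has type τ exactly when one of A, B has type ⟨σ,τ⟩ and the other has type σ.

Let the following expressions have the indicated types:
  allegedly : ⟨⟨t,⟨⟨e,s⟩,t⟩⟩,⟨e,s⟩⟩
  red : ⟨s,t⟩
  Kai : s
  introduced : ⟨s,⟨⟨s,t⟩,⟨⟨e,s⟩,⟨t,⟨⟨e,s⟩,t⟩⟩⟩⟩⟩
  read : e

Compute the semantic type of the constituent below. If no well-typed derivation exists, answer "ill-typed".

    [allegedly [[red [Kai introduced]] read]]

[Kai introduced]: functor introduced : ⟨s,⟨⟨s,t⟩,⟨⟨e,s⟩,⟨t,⟨⟨e,s⟩,t⟩⟩⟩⟩⟩, argument Kai : s; result ⟨⟨s,t⟩,⟨⟨e,s⟩,⟨t,⟨⟨e,s⟩,t⟩⟩⟩⟩.
[red [Kai introduced]]: functor [Kai introduced] : ⟨⟨s,t⟩,⟨⟨e,s⟩,⟨t,⟨⟨e,s⟩,t⟩⟩⟩⟩, argument red : ⟨s,t⟩; result ⟨⟨e,s⟩,⟨t,⟨⟨e,s⟩,t⟩⟩⟩.
[[red [Kai introduced]] read]: ⟨⟨e,s⟩,⟨t,⟨⟨e,s⟩,t⟩⟩⟩ and e cannot combine by function application — type clash.

ill-typed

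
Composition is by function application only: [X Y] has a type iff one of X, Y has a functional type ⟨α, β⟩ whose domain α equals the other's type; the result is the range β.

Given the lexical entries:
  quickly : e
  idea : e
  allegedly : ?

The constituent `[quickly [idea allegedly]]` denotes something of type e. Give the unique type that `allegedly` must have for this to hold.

[quickly [idea allegedly]] must have type e. The sister quickly has type e; that is not a function onto e, so [idea allegedly] must be the functor, of type ⟨e, e⟩.
[idea allegedly] must have type ⟨e, e⟩. The sister idea has type e; that is not a function onto ⟨e, e⟩, so allegedly must be the functor, of type ⟨e, ⟨e, e⟩⟩.

⟨e, ⟨e, e⟩⟩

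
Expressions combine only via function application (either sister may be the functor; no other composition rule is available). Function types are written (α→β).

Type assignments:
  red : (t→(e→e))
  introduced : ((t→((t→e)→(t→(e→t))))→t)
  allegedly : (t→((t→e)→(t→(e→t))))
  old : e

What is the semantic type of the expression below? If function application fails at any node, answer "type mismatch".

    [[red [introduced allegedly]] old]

[introduced allegedly] — introduced of type ((t→((t→e)→(t→(e→t))))→t) combines with allegedly of type (t→((t→e)→(t→(e→t)))): type t.
[red [introduced allegedly]] — red of type (t→(e→e)) combines with [introduced allegedly] of type t: type (e→e).
[[red [introduced allegedly]] old] — [red [introduced allegedly]] of type (e→e) combines with old of type e: type e.

e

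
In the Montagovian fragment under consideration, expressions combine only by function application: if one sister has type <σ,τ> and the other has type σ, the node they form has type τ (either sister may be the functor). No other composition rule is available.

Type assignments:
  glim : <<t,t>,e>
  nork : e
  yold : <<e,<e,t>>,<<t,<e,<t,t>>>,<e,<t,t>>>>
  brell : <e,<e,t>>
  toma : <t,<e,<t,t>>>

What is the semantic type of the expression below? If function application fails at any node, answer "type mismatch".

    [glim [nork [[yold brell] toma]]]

[yold brell]: <<e,<e,t>>,<<t,<e,<t,t>>>,<e,<t,t>>>> applied to <e,<e,t>> yields <<t,<e,<t,t>>>,<e,<t,t>>>.
[[yold brell] toma]: <<t,<e,<t,t>>>,<e,<t,t>>> applied to <t,<e,<t,t>>> yields <e,<t,t>>.
[nork [[yold brell] toma]]: <e,<t,t>> applied to e yields <t,t>.
[glim [nork [[yold brell] toma]]]: <<t,t>,e> applied to <t,t> yields e.

e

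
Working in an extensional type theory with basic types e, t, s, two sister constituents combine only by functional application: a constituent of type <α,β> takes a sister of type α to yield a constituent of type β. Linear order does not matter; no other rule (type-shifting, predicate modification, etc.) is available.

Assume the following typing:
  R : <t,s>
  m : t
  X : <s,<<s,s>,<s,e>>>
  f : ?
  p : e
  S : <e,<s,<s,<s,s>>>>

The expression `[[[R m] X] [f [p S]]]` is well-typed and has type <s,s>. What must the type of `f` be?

<<s,<s,<s,s>>>,<<<s,s>,<s,e>>,<s,s>>>

At [[[R m] X] [f [p S]]] (required: <s,s>): [[R m] X] is <<s,s>,<s,e>>, which is not a function with range <s,s>; hence [f [p S]] is the functor — type <<<s,s>,<s,e>>,<s,s>>.
At [f [p S]] (required: <<<s,s>,<s,e>>,<s,s>>): [p S] is <s,<s,<s,s>>>, which is not a function with range <<<s,s>,<s,e>>,<s,s>>; hence f is the functor — type <<s,<s,<s,s>>>,<<<s,s>,<s,e>>,<s,s>>>.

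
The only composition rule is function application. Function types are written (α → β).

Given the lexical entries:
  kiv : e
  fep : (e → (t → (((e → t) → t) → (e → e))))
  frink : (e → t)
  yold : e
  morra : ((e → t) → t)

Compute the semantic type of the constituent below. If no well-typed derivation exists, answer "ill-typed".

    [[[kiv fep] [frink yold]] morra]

(e → e)

[kiv fep]: functor fep : (e → (t → (((e → t) → t) → (e → e)))), argument kiv : e; result (t → (((e → t) → t) → (e → e))).
[frink yold]: functor frink : (e → t), argument yold : e; result t.
[[kiv fep] [frink yold]]: functor [kiv fep] : (t → (((e → t) → t) → (e → e))), argument [frink yold] : t; result (((e → t) → t) → (e → e)).
[[[kiv fep] [frink yold]] morra]: functor [[kiv fep] [frink yold]] : (((e → t) → t) → (e → e)), argument morra : ((e → t) → t); result (e → e).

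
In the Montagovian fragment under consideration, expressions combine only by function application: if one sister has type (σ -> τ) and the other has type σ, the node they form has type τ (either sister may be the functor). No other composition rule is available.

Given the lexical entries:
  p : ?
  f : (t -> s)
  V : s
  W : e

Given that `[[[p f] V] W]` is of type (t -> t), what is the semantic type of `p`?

At [[[p f] V] W] (required: (t -> t)): W is e, which is not a function with range (t -> t); hence [[p f] V] is the functor — type (e -> (t -> t)).
At [[p f] V] (required: (e -> (t -> t))): V is s, which is not a function with range (e -> (t -> t)); hence [p f] is the functor — type (s -> (e -> (t -> t))).
At [p f] (required: (s -> (e -> (t -> t)))): f is (t -> s), which is not a function with range (s -> (e -> (t -> t))); hence p is the functor — type ((t -> s) -> (s -> (e -> (t -> t)))).

((t -> s) -> (s -> (e -> (t -> t))))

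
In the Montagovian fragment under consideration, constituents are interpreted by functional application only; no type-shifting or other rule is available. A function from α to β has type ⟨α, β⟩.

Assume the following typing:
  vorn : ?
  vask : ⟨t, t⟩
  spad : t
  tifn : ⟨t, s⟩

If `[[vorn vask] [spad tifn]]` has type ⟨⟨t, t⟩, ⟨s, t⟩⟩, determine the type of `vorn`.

⟨⟨t, t⟩, ⟨s, ⟨⟨t, t⟩, ⟨s, t⟩⟩⟩⟩

For [[vorn vask] [spad tifn]] to have type ⟨⟨t, t⟩, ⟨s, t⟩⟩ with [spad tifn] of type s, [vorn vask] must be the function: [vorn vask] : ⟨s, ⟨⟨t, t⟩, ⟨s, t⟩⟩⟩.
For [vorn vask] to have type ⟨s, ⟨⟨t, t⟩, ⟨s, t⟩⟩⟩ with vask of type ⟨t, t⟩, vorn must be the function: vorn : ⟨⟨t, t⟩, ⟨s, ⟨⟨t, t⟩, ⟨s, t⟩⟩⟩⟩.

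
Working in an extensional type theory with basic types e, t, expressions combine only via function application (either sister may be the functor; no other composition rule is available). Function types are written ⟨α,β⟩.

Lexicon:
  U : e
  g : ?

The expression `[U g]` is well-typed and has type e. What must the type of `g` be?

[U g] is required to be e. U : e cannot yield e as functor, so g : ⟨e,e⟩.

⟨e,e⟩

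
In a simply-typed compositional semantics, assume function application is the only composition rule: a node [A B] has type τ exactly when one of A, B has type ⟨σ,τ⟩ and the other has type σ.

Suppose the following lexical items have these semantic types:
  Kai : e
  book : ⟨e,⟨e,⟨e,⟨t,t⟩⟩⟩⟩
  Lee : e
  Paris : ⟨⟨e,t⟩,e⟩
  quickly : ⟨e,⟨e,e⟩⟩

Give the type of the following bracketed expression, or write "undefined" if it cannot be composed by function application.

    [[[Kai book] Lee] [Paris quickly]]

undefined

At [Kai book], book : ⟨e,⟨e,⟨e,⟨t,t⟩⟩⟩⟩ takes Kai : e, giving ⟨e,⟨e,⟨t,t⟩⟩⟩.
At [[Kai book] Lee], [Kai book] : ⟨e,⟨e,⟨t,t⟩⟩⟩ takes Lee : e, giving ⟨e,⟨t,t⟩⟩.
At [Paris quickly]: neither ⟨⟨e,t⟩,e⟩ nor ⟨e,⟨e,e⟩⟩ can take the other as argument; the node is ill-typed.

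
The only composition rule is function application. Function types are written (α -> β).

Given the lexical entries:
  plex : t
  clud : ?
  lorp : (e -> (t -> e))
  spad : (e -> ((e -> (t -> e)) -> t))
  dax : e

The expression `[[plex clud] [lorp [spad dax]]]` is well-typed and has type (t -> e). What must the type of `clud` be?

[[plex clud] [lorp [spad dax]]] is required to be (t -> e). [lorp [spad dax]] : t cannot yield (t -> e) as functor, so [plex clud] : (t -> (t -> e)).
[plex clud] is required to be (t -> (t -> e)). plex : t cannot yield (t -> (t -> e)) as functor, so clud : (t -> (t -> (t -> e))).

(t -> (t -> (t -> e)))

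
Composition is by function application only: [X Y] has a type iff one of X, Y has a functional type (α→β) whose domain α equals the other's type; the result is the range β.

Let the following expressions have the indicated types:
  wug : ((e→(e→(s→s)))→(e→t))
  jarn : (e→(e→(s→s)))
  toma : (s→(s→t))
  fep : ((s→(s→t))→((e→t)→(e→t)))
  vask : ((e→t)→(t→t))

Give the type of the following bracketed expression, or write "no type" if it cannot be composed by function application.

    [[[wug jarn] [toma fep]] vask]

[wug jarn]: wug is ((e→(e→(s→s)))→(e→t)), jarn is (e→(e→(s→s))); result (e→t).
[toma fep]: fep is ((s→(s→t))→((e→t)→(e→t))), toma is (s→(s→t)); result ((e→t)→(e→t)).
[[wug jarn] [toma fep]]: [toma fep] is ((e→t)→(e→t)), [wug jarn] is (e→t); result (e→t).
[[[wug jarn] [toma fep]] vask]: vask is ((e→t)→(t→t)), [[wug jarn] [toma fep]] is (e→t); result (t→t).

(t→t)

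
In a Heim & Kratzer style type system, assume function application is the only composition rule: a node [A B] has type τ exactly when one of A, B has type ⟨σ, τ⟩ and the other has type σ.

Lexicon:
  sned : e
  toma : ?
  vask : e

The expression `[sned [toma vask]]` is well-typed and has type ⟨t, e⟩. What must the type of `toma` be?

[sned [toma vask]] must have type ⟨t, e⟩. The sister sned has type e; that is not a function onto ⟨t, e⟩, so [toma vask] must be the functor, of type ⟨e, ⟨t, e⟩⟩.
[toma vask] must have type ⟨e, ⟨t, e⟩⟩. The sister vask has type e; that is not a function onto ⟨e, ⟨t, e⟩⟩, so toma must be the functor, of type ⟨e, ⟨e, ⟨t, e⟩⟩⟩.

⟨e, ⟨e, ⟨t, e⟩⟩⟩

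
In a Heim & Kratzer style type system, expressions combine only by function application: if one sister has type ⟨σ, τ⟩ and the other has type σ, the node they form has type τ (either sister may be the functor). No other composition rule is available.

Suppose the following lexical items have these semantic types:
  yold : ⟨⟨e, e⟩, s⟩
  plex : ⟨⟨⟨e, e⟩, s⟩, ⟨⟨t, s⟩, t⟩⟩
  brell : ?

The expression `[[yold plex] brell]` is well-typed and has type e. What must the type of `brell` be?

At [[yold plex] brell] (required: e): [yold plex] is ⟨⟨t, s⟩, t⟩, which is not a function with range e; hence brell is the functor — type ⟨⟨⟨t, s⟩, t⟩, e⟩.

⟨⟨⟨t, s⟩, t⟩, e⟩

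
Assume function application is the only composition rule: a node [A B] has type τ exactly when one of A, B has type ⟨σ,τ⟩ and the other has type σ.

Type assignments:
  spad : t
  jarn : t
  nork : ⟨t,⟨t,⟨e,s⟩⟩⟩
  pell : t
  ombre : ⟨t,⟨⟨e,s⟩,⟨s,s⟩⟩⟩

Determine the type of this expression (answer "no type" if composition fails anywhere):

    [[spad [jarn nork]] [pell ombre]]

[jarn nork]: functor nork : ⟨t,⟨t,⟨e,s⟩⟩⟩, argument jarn : t; result ⟨t,⟨e,s⟩⟩.
[spad [jarn nork]]: functor [jarn nork] : ⟨t,⟨e,s⟩⟩, argument spad : t; result ⟨e,s⟩.
[pell ombre]: functor ombre : ⟨t,⟨⟨e,s⟩,⟨s,s⟩⟩⟩, argument pell : t; result ⟨⟨e,s⟩,⟨s,s⟩⟩.
[[spad [jarn nork]] [pell ombre]]: functor [pell ombre] : ⟨⟨e,s⟩,⟨s,s⟩⟩, argument [spad [jarn nork]] : ⟨e,s⟩; result ⟨s,s⟩.

⟨s,s⟩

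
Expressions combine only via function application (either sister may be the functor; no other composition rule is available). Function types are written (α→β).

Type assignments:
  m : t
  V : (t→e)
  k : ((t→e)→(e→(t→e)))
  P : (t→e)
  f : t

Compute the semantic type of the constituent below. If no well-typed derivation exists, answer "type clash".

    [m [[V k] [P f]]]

e

[V k] — k of type ((t→e)→(e→(t→e))) combines with V of type (t→e): type (e→(t→e)).
[P f] — P of type (t→e) combines with f of type t: type e.
[[V k] [P f]] — [V k] of type (e→(t→e)) combines with [P f] of type e: type (t→e).
[m [[V k] [P f]]] — [[V k] [P f]] of type (t→e) combines with m of type t: type e.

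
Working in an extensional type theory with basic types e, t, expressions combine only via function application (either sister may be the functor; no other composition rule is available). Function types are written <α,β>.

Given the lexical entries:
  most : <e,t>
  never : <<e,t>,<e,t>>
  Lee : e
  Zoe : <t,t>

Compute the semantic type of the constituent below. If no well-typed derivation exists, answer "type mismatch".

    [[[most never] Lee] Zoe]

t

[most never]: <<e,t>,<e,t>> applied to <e,t> yields <e,t>.
[[most never] Lee]: <e,t> applied to e yields t.
[[[most never] Lee] Zoe]: <t,t> applied to t yields t.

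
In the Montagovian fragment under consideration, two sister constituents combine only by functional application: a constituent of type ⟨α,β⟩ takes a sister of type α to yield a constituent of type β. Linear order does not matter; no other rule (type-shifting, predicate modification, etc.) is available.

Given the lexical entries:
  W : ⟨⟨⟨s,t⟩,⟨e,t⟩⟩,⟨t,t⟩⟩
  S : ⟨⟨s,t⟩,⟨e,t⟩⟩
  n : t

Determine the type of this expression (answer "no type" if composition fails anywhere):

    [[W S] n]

t

[W S]: functor W : ⟨⟨⟨s,t⟩,⟨e,t⟩⟩,⟨t,t⟩⟩, argument S : ⟨⟨s,t⟩,⟨e,t⟩⟩; result ⟨t,t⟩.
[[W S] n]: functor [W S] : ⟨t,t⟩, argument n : t; result t.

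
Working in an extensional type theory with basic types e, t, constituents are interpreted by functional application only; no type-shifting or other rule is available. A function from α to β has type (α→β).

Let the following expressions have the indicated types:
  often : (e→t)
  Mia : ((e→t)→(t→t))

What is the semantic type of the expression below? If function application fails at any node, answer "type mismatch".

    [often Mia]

(t→t)

[often Mia]: functor Mia : ((e→t)→(t→t)), argument often : (e→t); result (t→t).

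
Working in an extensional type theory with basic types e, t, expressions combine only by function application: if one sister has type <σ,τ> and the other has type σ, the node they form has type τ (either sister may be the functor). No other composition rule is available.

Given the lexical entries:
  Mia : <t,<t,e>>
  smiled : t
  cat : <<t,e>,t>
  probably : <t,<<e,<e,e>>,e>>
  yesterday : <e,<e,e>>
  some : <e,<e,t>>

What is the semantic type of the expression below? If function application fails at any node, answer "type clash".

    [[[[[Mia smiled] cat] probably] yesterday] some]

<e,t>

[Mia smiled]: <t,<t,e>> applied to t yields <t,e>.
[[Mia smiled] cat]: <<t,e>,t> applied to <t,e> yields t.
[[[Mia smiled] cat] probably]: <t,<<e,<e,e>>,e>> applied to t yields <<e,<e,e>>,e>.
[[[[Mia smiled] cat] probably] yesterday]: <<e,<e,e>>,e> applied to <e,<e,e>> yields e.
[[[[[Mia smiled] cat] probably] yesterday] some]: <e,<e,t>> applied to e yields <e,t>.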